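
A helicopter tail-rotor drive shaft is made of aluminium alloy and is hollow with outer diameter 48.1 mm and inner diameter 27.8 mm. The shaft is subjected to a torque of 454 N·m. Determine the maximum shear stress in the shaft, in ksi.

J = π(d_o⁴ − d_i⁴)/32 = π(0.0481⁴ − 0.0278⁴)/32 = 4.669×10^-7 m⁴.
τ_max = T·r/J = 454.0 × 0.0241 / 4.669×10^-7 = 2.339×10^7 Pa.

3.39 ksi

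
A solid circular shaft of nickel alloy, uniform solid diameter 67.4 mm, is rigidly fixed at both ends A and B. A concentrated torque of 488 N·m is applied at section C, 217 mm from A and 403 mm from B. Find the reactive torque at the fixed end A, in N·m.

With uniform GJ and both ends fixed, compatibility θ_AC = θ_CB gives T_A·a = T_B·b, together with T_A + T_B = T₀.
T_A = T₀·b/(a+b) = 488.0·403/620.0 = 317.2 N·m; T_B = 170.8 N·m.

317 N·m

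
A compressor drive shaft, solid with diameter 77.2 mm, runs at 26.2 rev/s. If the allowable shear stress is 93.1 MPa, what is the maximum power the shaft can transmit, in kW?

J = πd⁴/32 = π(0.0772)⁴/32 = 3.487×10^-6 m⁴.
T_max = τ_allow·J/r = 9.31×10^7 × 3.487×10^-6 / 0.0386 = 8411 N·m.
ω = 2π·26.2 = 164.6 rad/s, so P_max = T_max·ω = 1.385×10^6 W.

1380 kW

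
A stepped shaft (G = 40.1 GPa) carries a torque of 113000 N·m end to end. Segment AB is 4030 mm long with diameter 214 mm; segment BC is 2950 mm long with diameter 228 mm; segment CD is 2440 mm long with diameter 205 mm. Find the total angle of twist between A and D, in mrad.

J_AB = π(0.214)⁴/32 = 2.06×10^-4 m⁴; J_BC = π(0.228)⁴/32 = 2.65×10^-4 m⁴; J_CD = π(0.205)⁴/32 = 1.73×10^-4 m⁴.
θ = (T/G)·Σ L_i/J_i = (113000/40.1×10⁹)·(4.03/2.06×10^-4 + 2.95/2.65×10^-4 + 2.44/1.73×10^-4) = 0.1261 rad.

126 mrad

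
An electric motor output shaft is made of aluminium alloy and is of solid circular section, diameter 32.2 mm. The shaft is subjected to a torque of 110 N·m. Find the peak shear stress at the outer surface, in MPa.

J = πd⁴/32 = π(0.0322)⁴/32 = 1.055×10^-7 m⁴.
τ_max = T·r/J = 110.0 × 0.0161 / 1.055×10^-7 = 1.678×10^7 Pa.

16.8 MPa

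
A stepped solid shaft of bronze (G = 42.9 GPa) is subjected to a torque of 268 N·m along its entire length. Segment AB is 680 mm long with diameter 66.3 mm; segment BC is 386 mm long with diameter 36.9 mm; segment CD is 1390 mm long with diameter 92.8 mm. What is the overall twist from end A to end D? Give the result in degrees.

0.956°

J_AB = π(0.0663)⁴/32 = 1.90×10^-6 m⁴; J_BC = π(0.0369)⁴/32 = 1.82×10^-7 m⁴; J_CD = π(0.0928)⁴/32 = 7.28×10^-6 m⁴.
θ = (T/G)·Σ L_i/J_i = (268.0/42.9×10⁹)·(0.680/1.90×10^-6 + 0.386/1.82×10^-7 + 1.39/7.28×10^-6) = 0.01668 rad.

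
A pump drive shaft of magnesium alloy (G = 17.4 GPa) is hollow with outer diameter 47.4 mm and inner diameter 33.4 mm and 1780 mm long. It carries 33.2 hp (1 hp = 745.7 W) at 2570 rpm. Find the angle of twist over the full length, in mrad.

25.2 mrad

ω = 2π·2570/60 = 269.1 rad/s, so T = P/ω = 33.2×745.7 / 269.1 = 91.99 N·m.
J = π(d_o⁴ − d_i⁴)/32 = π(0.0474⁴ − 0.0334⁴)/32 = 3.734×10^-7 m⁴.
θ = T·L/(G·J) = 91.99 × 1.78 / (17.4×10⁹ × 3.734×10^-7) = 0.02520 rad.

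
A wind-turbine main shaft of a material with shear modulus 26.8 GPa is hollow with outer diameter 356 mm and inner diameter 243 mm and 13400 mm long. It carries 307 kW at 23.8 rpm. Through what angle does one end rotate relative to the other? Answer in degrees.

2.86°

ω = 2π·23.8/60 = 2.492 rad/s, so T = P/ω = 307×10³ / 2.492 = 123200 N·m.
J = π(d_o⁴ − d_i⁴)/32 = π(0.356⁴ − 0.243⁴)/32 = 1.235×10^-3 m⁴.
θ = T·L/(G·J) = 123200 × 13.4 / (26.8×10⁹ × 1.235×10^-3) = 0.04989 rad.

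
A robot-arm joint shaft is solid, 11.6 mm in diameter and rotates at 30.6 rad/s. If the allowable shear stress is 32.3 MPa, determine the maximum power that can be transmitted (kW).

J = πd⁴/32 = π(0.0116)⁴/32 = 1.778×10^-9 m⁴.
T_max = τ_allow·J/r = 3.23×10^7 × 1.778×10^-9 / 0.00580 = 9.899 N·m.
ω = 30.6 rad/s, so P_max = T_max·ω = 302.9 W.

0.303 kW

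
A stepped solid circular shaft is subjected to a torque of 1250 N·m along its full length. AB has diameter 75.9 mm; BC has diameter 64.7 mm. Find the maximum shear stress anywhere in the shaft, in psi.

3410 psi

Under the same torque, τ_max = 16T/(πd³) is largest where d is smallest — segment BC (d = 64.7 mm).
τ_max = 16·1250/(π·(0.0647)³) = 2.351×10^7 Pa.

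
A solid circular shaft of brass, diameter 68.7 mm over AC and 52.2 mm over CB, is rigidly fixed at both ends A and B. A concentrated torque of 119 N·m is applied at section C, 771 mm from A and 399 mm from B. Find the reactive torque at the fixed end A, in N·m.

Compatibility: T_A·a/J_AC = T_B·b/J_CB with T_A + T_B = T₀.
J_AC = 2.19×10^-6 m⁴, J_CB = 7.29×10^-7 m⁴, so T_A = T₀·(J_AC/a)/((J_AC/a)+(J_CB/b)) = 72.38 N·m, T_B = 46.62 N·m.

72.4 N·m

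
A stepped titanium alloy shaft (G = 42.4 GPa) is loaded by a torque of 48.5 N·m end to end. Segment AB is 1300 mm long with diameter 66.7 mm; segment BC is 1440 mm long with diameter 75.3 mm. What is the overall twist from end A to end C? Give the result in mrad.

J_AB = π(0.0667)⁴/32 = 1.94×10^-6 m⁴; J_BC = π(0.0753)⁴/32 = 3.16×10^-6 m⁴.
θ = (T/G)·Σ L_i/J_i = (48.50/42.4×10⁹)·(1.30/1.94×10^-6 + 1.44/3.16×10^-6) = 1.287×10^-3 rad.

1.29 mrad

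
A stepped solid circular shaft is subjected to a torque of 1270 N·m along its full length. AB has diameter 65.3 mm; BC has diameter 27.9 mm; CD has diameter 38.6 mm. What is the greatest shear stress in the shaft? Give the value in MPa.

298 MPa

Under the same torque, τ_max = 16T/(πd³) is largest where d is smallest — segment BC (d = 27.9 mm).
τ_max = 16·1270/(π·(0.0279)³) = 2.978×10^8 Pa.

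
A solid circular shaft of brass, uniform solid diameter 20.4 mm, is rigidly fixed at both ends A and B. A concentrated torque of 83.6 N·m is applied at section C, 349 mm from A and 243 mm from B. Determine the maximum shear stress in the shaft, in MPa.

29.6 MPa

With uniform GJ and both ends fixed, compatibility θ_AC = θ_CB gives T_A·a = T_B·b, together with T_A + T_B = T₀.
T_A = T₀·b/(a+b) = 83.60·243/592.0 = 34.32 N·m; T_B = 49.28 N·m.
τ in each portion: τ_AC = 2.06×10^7 Pa, τ_CB = 2.96×10^7 Pa; maximum is in CB.
τ_max = T_CB·r/J = 49.28·0.0102/1.70×10^-8 = 2.957×10^7 Pa.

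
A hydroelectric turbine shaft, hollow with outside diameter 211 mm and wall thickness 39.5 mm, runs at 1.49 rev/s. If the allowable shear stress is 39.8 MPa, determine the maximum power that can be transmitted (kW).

582 kW

J = π(d_o⁴ − d_i⁴)/32 = π(0.211⁴ − 0.132⁴)/32 = 1.648×10^-4 m⁴.
T_max = τ_allow·J/r = 3.98×10^7 × 1.648×10^-4 / 0.105 = 62170 N·m.
ω = 2π·1.49 = 9.362 rad/s, so P_max = T_max·ω = 5.820×10^5 W.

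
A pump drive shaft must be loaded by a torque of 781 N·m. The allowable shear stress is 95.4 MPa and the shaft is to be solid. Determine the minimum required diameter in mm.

34.7 mm

For a solid shaft τ_max = 16T/(πd³), so d = (16T/(π τ_allow))^(1/3) = (16·781.0/(π·9.54×10^7))^(1/3) = 0.03468 m.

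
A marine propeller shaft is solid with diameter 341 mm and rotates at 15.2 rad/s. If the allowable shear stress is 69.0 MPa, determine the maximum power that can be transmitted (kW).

8170 kW

J = πd⁴/32 = π(0.341)⁴/32 = 1.327×10^-3 m⁴.
T_max = τ_allow·J/r = 6.90×10^7 × 1.327×10^-3 / 0.171 = 537200 N·m.
ω = 15.2 rad/s, so P_max = T_max·ω = 8.166×10^6 W.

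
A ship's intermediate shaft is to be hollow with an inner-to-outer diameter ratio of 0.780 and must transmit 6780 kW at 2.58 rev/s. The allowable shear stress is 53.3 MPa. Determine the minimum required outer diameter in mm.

ω = 2π·2.58 = 16.21 rad/s, so T = P/ω = 6780×10³ / 16.21 = 418200 N·m.
For a hollow shaft with d_i/d_o = 0.780: τ_max = 16T/(π d_o³ (1−k⁴)), so d_o = [16T/(π τ_allow (1−k⁴))]^(1/3) = [16·418200/(π·5.33×10^7·0.6298)]^(1/3) = 0.3989 m.

399 mm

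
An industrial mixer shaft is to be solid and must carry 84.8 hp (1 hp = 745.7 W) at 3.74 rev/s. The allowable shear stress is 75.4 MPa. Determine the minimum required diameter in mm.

ω = 2π·3.74 = 23.50 rad/s, so T = P/ω = 84.8×745.7 / 23.50 = 2691 N·m.
For a solid shaft τ_max = 16T/(πd³), so d = (16T/(π τ_allow))^(1/3) = (16·2691/(π·7.54×10^7))^(1/3) = 0.05665 m.

56.6 mm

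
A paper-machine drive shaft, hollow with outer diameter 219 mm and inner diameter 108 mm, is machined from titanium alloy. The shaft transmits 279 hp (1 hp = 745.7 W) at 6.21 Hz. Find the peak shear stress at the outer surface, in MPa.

2.75 MPa

ω = 2π·6.21 = 39.02 rad/s, so T = P/ω = 279×745.7 / 39.02 = 5332 N·m.
J = π(d_o⁴ − d_i⁴)/32 = π(0.219⁴ − 0.108⁴)/32 = 2.125×10^-4 m⁴.
τ_max = T·r/J = 5332 × 0.110 / 2.125×10^-4 = 2.748×10^6 Pa.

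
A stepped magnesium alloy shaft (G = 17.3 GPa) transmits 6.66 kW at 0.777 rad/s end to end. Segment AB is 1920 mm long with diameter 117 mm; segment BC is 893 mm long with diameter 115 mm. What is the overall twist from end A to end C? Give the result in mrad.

77.5 mrad

ω = 0.777 rad/s, so T = P/ω = 6.66×10³ / 0.7770 = 8571 N·m.
J_AB = π(0.117)⁴/32 = 1.84×10^-5 m⁴; J_BC = π(0.115)⁴/32 = 1.72×10^-5 m⁴.
θ = (T/G)·Σ L_i/J_i = (8571/17.3×10⁹)·(1.92/1.84×10^-5 + 0.893/1.72×10^-5) = 0.07748 rad.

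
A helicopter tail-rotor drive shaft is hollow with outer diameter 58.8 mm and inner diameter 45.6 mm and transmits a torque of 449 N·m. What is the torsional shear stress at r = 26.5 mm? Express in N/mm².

15.9 N/mm²

J = π(d_o⁴ − d_i⁴)/32 = π(0.0588⁴ − 0.0456⁴)/32 = 7.491×10^-7 m⁴.
Shear stress varies linearly with radius: τ = T·r/J = 449.0 × 0.0265 / 7.491×10^-7 = 1.588×10^7 Pa.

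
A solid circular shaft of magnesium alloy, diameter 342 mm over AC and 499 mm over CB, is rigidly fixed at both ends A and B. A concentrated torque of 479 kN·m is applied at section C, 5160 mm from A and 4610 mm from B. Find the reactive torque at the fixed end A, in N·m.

Compatibility: T_A·a/J_AC = T_B·b/J_CB with T_A + T_B = T₀.
J_AC = 1.34×10^-3 m⁴, J_CB = 6.09×10^-3 m⁴, so T_A = T₀·(J_AC/a)/((J_AC/a)+(J_CB/b)) = 78880 N·m, T_B = 400100 N·m.

78900 N·m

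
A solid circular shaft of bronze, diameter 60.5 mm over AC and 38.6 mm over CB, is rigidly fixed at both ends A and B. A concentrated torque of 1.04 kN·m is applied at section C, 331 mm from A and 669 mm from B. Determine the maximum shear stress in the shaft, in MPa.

22.1 MPa

Compatibility: T_A·a/J_AC = T_B·b/J_CB with T_A + T_B = T₀.
J_AC = 1.32×10^-6 m⁴, J_CB = 2.18×10^-7 m⁴, so T_A = T₀·(J_AC/a)/((J_AC/a)+(J_CB/b)) = 961.2 N·m, T_B = 78.80 N·m.
τ in each portion: τ_AC = 2.21×10^7 Pa, τ_CB = 6.98×10^6 Pa; maximum is in AC.
τ_max = T_AC·r/J = 961.2·0.0302/1.32×10^-6 = 2.211×10^7 Pa.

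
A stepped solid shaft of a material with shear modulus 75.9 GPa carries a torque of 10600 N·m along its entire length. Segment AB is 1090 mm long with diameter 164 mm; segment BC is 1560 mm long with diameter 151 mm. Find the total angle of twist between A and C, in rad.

J_AB = π(0.164)⁴/32 = 7.10×10^-5 m⁴; J_BC = π(0.151)⁴/32 = 5.10×10^-5 m⁴.
θ = (T/G)·Σ L_i/J_i = (10600/75.9×10⁹)·(1.09/7.10×10^-5 + 1.56/5.10×10^-5) = 6.412×10^-3 rad.

0.00641 rad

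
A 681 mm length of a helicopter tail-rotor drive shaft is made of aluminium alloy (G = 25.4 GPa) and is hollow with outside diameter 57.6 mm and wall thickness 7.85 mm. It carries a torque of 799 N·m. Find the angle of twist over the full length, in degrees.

1.58°

J = π(d_o⁴ − d_i⁴)/32 = π(0.0576⁴ − 0.0419⁴)/32 = 7.781×10^-7 m⁴.
θ = T·L/(G·J) = 799.0 × 0.681 / (25.4×10⁹ × 7.781×10^-7) = 0.02753 rad.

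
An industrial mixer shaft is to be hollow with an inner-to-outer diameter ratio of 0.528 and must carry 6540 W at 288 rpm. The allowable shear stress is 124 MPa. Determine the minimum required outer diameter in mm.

ω = 2π·288/60 = 30.16 rad/s, so T = P/ω = 6540 / 30.16 = 216.8 N·m.
For a hollow shaft with d_i/d_o = 0.528: τ_max = 16T/(π d_o³ (1−k⁴)), so d_o = [16T/(π τ_allow (1−k⁴))]^(1/3) = [16·216.8/(π·1.24×10^8·0.9223)]^(1/3) = 0.02130 m.

21.3 mm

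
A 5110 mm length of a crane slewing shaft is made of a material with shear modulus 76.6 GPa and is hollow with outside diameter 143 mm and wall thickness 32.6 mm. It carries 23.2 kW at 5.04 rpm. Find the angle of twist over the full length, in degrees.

ω = 2π·5.04/60 = 0.5278 rad/s, so T = P/ω = 23.2×10³ / 0.5278 = 43960 N·m.
J = π(d_o⁴ − d_i⁴)/32 = π(0.143⁴ − 0.0778⁴)/32 = 3.746×10^-5 m⁴.
θ = T·L/(G·J) = 43960 × 5.11 / (76.6×10⁹ × 3.746×10^-5) = 0.07829 rad.

4.49°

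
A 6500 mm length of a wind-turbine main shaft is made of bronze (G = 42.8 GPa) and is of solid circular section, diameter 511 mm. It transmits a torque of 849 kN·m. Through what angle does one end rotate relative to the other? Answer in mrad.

19.3 mrad

J = πd⁴/32 = π(0.511)⁴/32 = 6.694×10^-3 m⁴.
θ = T·L/(G·J) = 849000 × 6.50 / (42.8×10⁹ × 6.694×10^-3) = 0.01926 rad.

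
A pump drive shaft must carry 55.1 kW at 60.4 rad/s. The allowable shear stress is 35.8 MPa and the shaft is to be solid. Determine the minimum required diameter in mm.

50.6 mm

ω = 60.4 rad/s, so T = P/ω = 55.1×10³ / 60.40 = 912.3 N·m.
For a solid shaft τ_max = 16T/(πd³), so d = (16T/(π τ_allow))^(1/3) = (16·912.3/(π·3.58×10^7))^(1/3) = 0.05063 m.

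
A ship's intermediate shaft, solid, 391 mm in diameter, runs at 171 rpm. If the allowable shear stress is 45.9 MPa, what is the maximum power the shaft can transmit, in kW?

J = πd⁴/32 = π(0.391)⁴/32 = 2.295×10^-3 m⁴.
T_max = τ_allow·J/r = 4.59×10^7 × 2.295×10^-3 / 0.196 = 538700 N·m.
ω = 2π·171/60 = 17.91 rad/s, so P_max = T_max·ω = 9.647×10^6 W.

9650 kW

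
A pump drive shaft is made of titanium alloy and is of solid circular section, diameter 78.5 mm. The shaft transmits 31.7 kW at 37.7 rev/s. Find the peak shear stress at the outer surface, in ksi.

0.204 ksi

ω = 2π·37.7 = 236.9 rad/s, so T = P/ω = 31.7×10³ / 236.9 = 133.8 N·m.
J = πd⁴/32 = π(0.0785)⁴/32 = 3.728×10^-6 m⁴.
τ_max = T·r/J = 133.8 × 0.0393 / 3.728×10^-6 = 1.409×10^6 Pa.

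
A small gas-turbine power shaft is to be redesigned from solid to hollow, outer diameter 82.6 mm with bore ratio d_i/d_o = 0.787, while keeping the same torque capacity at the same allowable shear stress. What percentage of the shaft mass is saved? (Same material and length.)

Equal τ_max and T ⇒ the solid shaft needs d_s³ = d_o³(1−k⁴), so d_s = 82.6·(1−0.787⁴)^(1/3) = 70.30 mm.
Area ratio A_h/A_s = d_o²(1−k²)/d_s² = (1−k²)/(1−k⁴)^(2/3) = 0.5255.
Mass saving = 1 − 0.5255 = 47.4 %.

47.4 %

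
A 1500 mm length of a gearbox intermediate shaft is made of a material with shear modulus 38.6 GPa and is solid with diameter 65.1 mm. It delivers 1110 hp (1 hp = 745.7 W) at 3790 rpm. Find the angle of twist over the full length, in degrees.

2.63°

ω = 2π·3790/60 = 396.9 rad/s, so T = P/ω = 1110×745.7 / 396.9 = 2086 N·m.
J = πd⁴/32 = π(0.0651)⁴/32 = 1.763×10^-6 m⁴.
θ = T·L/(G·J) = 2086 × 1.50 / (38.6×10⁹ × 1.763×10^-6) = 0.04596 rad.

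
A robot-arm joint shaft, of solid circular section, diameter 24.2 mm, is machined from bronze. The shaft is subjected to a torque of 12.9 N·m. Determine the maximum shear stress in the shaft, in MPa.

4.64 MPa

J = πd⁴/32 = π(0.0242)⁴/32 = 3.367×10^-8 m⁴.
τ_max = T·r/J = 12.90 × 0.0121 / 3.367×10^-8 = 4.636×10^6 Pa.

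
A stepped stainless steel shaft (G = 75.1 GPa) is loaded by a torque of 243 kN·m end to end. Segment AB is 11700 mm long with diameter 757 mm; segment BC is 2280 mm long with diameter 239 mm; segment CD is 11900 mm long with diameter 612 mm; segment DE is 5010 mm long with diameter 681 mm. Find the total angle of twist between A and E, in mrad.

J_AB = π(0.757)⁴/32 = 0.0322 m⁴; J_BC = π(0.239)⁴/32 = 3.20×10^-4 m⁴; J_CD = π(0.612)⁴/32 = 0.0138 m⁴; J_DE = π(0.681)⁴/32 = 0.0211 m⁴.
θ = (T/G)·Σ L_i/J_i = (243000/75.1×10⁹)·(11.7/0.0322 + 2.28/3.20×10^-4 + 11.9/0.0138 + 5.01/0.0211) = 0.02777 rad.

27.8 mrad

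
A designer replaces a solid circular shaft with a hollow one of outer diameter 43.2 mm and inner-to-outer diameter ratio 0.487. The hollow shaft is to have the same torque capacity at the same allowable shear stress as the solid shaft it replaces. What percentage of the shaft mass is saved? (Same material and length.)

Equal τ_max and T ⇒ the solid shaft needs d_s³ = d_o³(1−k⁴), so d_s = 43.2·(1−0.487⁴)^(1/3) = 42.37 mm.
Area ratio A_h/A_s = d_o²(1−k²)/d_s² = (1−k²)/(1−k⁴)^(2/3) = 0.7928.
Mass saving = 1 − 0.7928 = 20.7 %.

20.7 %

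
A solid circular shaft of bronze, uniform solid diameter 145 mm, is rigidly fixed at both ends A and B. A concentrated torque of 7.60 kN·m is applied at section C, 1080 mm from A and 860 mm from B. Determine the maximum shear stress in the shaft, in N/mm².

7.07 N/mm²

With uniform GJ and both ends fixed, compatibility θ_AC = θ_CB gives T_A·a = T_B·b, together with T_A + T_B = T₀.
T_A = T₀·b/(a+b) = 7600·860/1940 = 3369 N·m; T_B = 4231 N·m.
τ in each portion: τ_AC = 5.63×10^6 Pa, τ_CB = 7.07×10^6 Pa; maximum is in CB.
τ_max = T_CB·r/J = 4231·0.0725/4.34×10^-5 = 7.068×10^6 Pa.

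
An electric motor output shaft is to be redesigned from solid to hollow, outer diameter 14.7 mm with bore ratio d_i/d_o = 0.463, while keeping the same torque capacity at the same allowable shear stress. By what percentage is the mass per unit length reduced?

18.9 %

Equal τ_max and T ⇒ the solid shaft needs d_s³ = d_o³(1−k⁴), so d_s = 14.7·(1−0.463⁴)^(1/3) = 14.47 mm.
Area ratio A_h/A_s = d_o²(1−k²)/d_s² = (1−k²)/(1−k⁴)^(2/3) = 0.8107.
Mass saving = 1 − 0.8107 = 18.9 %.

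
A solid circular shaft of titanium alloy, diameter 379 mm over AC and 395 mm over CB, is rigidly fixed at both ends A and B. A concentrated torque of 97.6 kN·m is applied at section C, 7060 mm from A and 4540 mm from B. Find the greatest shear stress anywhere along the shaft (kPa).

Compatibility: T_A·a/J_AC = T_B·b/J_CB with T_A + T_B = T₀.
J_AC = 2.03×10^-3 m⁴, J_CB = 2.39×10^-3 m⁴, so T_A = T₀·(J_AC/a)/((J_AC/a)+(J_CB/b)) = 34430 N·m, T_B = 63170 N·m.
τ in each portion: τ_AC = 3.22×10^6 Pa, τ_CB = 5.22×10^6 Pa; maximum is in CB.
τ_max = T_CB·r/J = 63170·0.198/2.39×10^-3 = 5.220×10^6 Pa.

5220 kPa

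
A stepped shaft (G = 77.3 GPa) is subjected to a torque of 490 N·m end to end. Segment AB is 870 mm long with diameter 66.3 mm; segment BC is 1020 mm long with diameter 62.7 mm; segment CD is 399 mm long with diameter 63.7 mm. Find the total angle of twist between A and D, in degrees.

0.500°

J_AB = π(0.0663)⁴/32 = 1.90×10^-6 m⁴; J_BC = π(0.0627)⁴/32 = 1.52×10^-6 m⁴; J_CD = π(0.0637)⁴/32 = 1.62×10^-6 m⁴.
θ = (T/G)·Σ L_i/J_i = (490.0/77.3×10⁹)·(0.870/1.90×10^-6 + 1.02/1.52×10^-6 + 0.399/1.62×10^-6) = 8.733×10^-3 rad.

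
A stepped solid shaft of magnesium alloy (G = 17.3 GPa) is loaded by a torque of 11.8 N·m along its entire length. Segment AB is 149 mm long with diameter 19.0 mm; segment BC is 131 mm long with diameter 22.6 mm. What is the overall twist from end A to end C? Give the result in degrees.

J_AB = π(0.0190)⁴/32 = 1.28×10^-8 m⁴; J_BC = π(0.0226)⁴/32 = 2.56×10^-8 m⁴.
θ = (T/G)·Σ L_i/J_i = (11.80/17.3×10⁹)·(0.149/1.28×10^-8 + 0.131/2.56×10^-8) = 0.01143 rad.

0.655°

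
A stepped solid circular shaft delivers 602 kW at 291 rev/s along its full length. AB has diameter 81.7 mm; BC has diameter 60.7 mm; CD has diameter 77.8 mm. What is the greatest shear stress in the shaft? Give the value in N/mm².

7.50 N/mm²

ω = 2π·291 = 1828 rad/s, so T = P/ω = 602×10³ / 1828 = 329.2 N·m.
Under the same torque, τ_max = 16T/(πd³) is largest where d is smallest — segment BC (d = 60.7 mm).
τ_max = 16·329.2/(π·(0.0607)³) = 7.498×10^6 Pa.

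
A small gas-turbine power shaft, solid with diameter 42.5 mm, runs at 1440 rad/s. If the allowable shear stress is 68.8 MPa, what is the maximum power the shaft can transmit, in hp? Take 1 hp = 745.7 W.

2000 hp

J = πd⁴/32 = π(0.0425)⁴/32 = 3.203×10^-7 m⁴.
T_max = τ_allow·J/r = 6.88×10^7 × 3.203×10^-7 / 0.0213 = 1037 N·m.
ω = 1440 rad/s, so P_max = T_max·ω = 1.493×10^6 W.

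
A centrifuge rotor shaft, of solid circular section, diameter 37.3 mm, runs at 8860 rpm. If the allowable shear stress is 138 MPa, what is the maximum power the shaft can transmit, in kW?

J = πd⁴/32 = π(0.0373)⁴/32 = 1.900×10^-7 m⁴.
T_max = τ_allow·J/r = 1.38×10^8 × 1.900×10^-7 / 0.0186 = 1406 N·m.
ω = 2π·8860/60 = 927.8 rad/s, so P_max = T_max·ω = 1.305×10^6 W.

1300 kW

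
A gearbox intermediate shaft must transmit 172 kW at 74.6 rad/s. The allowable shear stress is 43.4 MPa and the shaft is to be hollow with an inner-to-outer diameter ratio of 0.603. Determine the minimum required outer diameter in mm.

67.8 mm

ω = 74.6 rad/s, so T = P/ω = 172×10³ / 74.60 = 2306 N·m.
For a hollow shaft with d_i/d_o = 0.603: τ_max = 16T/(π d_o³ (1−k⁴)), so d_o = [16T/(π τ_allow (1−k⁴))]^(1/3) = [16·2306/(π·4.34×10^7·0.8678)]^(1/3) = 0.06781 m.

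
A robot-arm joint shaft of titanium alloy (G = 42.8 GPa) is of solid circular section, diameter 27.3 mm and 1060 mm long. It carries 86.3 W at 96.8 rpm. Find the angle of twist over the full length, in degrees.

0.222°

ω = 2π·96.8/60 = 10.14 rad/s, so T = P/ω = 86.3 / 10.14 = 8.513 N·m.
J = πd⁴/32 = π(0.0273)⁴/32 = 5.453×10^-8 m⁴.
θ = T·L/(G·J) = 8.513 × 1.06 / (42.8×10⁹ × 5.453×10^-8) = 3.867×10^-3 rad.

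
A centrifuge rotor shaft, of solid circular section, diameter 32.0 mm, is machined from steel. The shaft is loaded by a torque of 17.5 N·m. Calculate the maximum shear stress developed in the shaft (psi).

394 psi

J = πd⁴/32 = π(0.0320)⁴/32 = 1.029×10^-7 m⁴.
τ_max = T·r/J = 17.50 × 0.0160 / 1.029×10^-7 = 2.720×10^6 Pa.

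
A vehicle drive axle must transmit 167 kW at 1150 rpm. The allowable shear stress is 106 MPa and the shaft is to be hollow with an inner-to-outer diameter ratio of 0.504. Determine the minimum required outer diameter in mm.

ω = 2π·1150/60 = 120.4 rad/s, so T = P/ω = 167×10³ / 120.4 = 1387 N·m.
For a hollow shaft with d_i/d_o = 0.504: τ_max = 16T/(π d_o³ (1−k⁴)), so d_o = [16T/(π τ_allow (1−k⁴))]^(1/3) = [16·1387/(π·1.06×10^8·0.9355)]^(1/3) = 0.04145 m.

41.5 mm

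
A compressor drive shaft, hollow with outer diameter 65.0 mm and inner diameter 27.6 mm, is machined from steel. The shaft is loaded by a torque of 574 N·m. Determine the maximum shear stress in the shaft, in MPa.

11.0 MPa

J = π(d_o⁴ − d_i⁴)/32 = π(0.0650⁴ − 0.0276⁴)/32 = 1.696×10^-6 m⁴.
τ_max = T·r/J = 574.0 × 0.0325 / 1.696×10^-6 = 1.100×10^7 Pa.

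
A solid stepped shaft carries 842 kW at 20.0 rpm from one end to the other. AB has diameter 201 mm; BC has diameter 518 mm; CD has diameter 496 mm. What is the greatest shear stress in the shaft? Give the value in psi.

ω = 2π·20.0/60 = 2.094 rad/s, so T = P/ω = 842×10³ / 2.094 = 402000 N·m.
Under the same torque, τ_max = 16T/(πd³) is largest where d is smallest — segment AB (d = 201 mm).
τ_max = 16·402000/(π·(0.201)³) = 2.521×10^8 Pa.

36600 psi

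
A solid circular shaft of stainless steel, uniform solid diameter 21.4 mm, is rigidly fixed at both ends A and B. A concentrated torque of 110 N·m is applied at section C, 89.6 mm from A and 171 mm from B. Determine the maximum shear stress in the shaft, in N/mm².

37.5 N/mm²

With uniform GJ and both ends fixed, compatibility θ_AC = θ_CB gives T_A·a = T_B·b, together with T_A + T_B = T₀.
T_A = T₀·b/(a+b) = 110.0·171/260.6 = 72.18 N·m; T_B = 37.82 N·m.
τ in each portion: τ_AC = 3.75×10^7 Pa, τ_CB = 1.97×10^7 Pa; maximum is in AC.
τ_max = T_AC·r/J = 72.18·0.0107/2.06×10^-8 = 3.751×10^7 Pa.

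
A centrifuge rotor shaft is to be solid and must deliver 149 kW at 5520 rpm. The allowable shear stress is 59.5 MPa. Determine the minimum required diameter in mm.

28.0 mm

ω = 2π·5520/60 = 578.1 rad/s, so T = P/ω = 149×10³ / 578.1 = 257.8 N·m.
For a solid shaft τ_max = 16T/(πd³), so d = (16T/(π τ_allow))^(1/3) = (16·257.8/(π·5.95×10^7))^(1/3) = 0.02805 m.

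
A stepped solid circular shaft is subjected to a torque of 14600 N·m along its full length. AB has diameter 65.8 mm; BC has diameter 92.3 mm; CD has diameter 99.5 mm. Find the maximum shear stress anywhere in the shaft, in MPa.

Under the same torque, τ_max = 16T/(πd³) is largest where d is smallest — segment AB (d = 65.8 mm).
τ_max = 16·14600/(π·(0.0658)³) = 2.610×10^8 Pa.

261 MPa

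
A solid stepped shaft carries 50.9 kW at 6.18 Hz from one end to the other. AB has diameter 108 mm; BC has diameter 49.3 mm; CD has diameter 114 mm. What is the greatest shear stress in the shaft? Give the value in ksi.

ω = 2π·6.18 = 38.83 rad/s, so T = P/ω = 50.9×10³ / 38.83 = 1311 N·m.
Under the same torque, τ_max = 16T/(πd³) is largest where d is smallest — segment BC (d = 49.3 mm).
τ_max = 16·1311/(π·(0.0493)³) = 5.572×10^7 Pa.

8.08 ksi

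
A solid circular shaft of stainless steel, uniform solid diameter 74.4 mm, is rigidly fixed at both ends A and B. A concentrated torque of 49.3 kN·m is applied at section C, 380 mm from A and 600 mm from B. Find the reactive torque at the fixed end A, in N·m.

With uniform GJ and both ends fixed, compatibility θ_AC = θ_CB gives T_A·a = T_B·b, together with T_A + T_B = T₀.
T_A = T₀·b/(a+b) = 49300·600/980.0 = 30180 N·m; T_B = 19120 N·m.

30200 N·m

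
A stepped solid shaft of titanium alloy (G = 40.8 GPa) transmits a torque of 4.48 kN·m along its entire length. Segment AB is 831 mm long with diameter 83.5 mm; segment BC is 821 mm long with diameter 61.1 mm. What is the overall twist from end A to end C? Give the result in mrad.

85.0 mrad

J_AB = π(0.0835)⁴/32 = 4.77×10^-6 m⁴; J_BC = π(0.0611)⁴/32 = 1.37×10^-6 m⁴.
θ = (T/G)·Σ L_i/J_i = (4480/40.8×10⁹)·(0.831/4.77×10^-6 + 0.821/1.37×10^-6) = 0.08501 rad.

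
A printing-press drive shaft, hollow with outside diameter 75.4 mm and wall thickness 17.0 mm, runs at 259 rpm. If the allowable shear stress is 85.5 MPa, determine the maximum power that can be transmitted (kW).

J = π(d_o⁴ − d_i⁴)/32 = π(0.0754⁴ − 0.0414⁴)/32 = 2.885×10^-6 m⁴.
T_max = τ_allow·J/r = 8.55×10^7 × 2.885×10^-6 / 0.0377 = 6542 N·m.
ω = 2π·259/60 = 27.12 rad/s, so P_max = T_max·ω = 1.774×10^5 W.

177 kW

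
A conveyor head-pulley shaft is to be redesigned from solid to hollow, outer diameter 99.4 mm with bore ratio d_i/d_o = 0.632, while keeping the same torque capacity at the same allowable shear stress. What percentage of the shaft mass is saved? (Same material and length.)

Equal τ_max and T ⇒ the solid shaft needs d_s³ = d_o³(1−k⁴), so d_s = 99.4·(1−0.632⁴)^(1/3) = 93.80 mm.
Area ratio A_h/A_s = d_o²(1−k²)/d_s² = (1−k²)/(1−k⁴)^(2/3) = 0.6744.
Mass saving = 1 − 0.6744 = 32.6 %.

32.6 %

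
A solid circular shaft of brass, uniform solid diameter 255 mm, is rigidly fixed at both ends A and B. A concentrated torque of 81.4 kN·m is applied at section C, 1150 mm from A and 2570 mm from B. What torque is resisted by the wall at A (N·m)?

With uniform GJ and both ends fixed, compatibility θ_AC = θ_CB gives T_A·a = T_B·b, together with T_A + T_B = T₀.
T_A = T₀·b/(a+b) = 81400·2570/3720 = 56240 N·m; T_B = 25160 N·m.

56200 N·m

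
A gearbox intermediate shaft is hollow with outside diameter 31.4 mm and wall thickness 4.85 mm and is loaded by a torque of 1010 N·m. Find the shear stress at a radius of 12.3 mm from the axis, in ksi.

J = π(d_o⁴ − d_i⁴)/32 = π(0.0314⁴ − 0.0217⁴)/32 = 7.367×10^-8 m⁴.
Shear stress varies linearly with radius: τ = T·r/J = 1010 × 0.0123 / 7.367×10^-8 = 1.686×10^8 Pa.

24.5 ksi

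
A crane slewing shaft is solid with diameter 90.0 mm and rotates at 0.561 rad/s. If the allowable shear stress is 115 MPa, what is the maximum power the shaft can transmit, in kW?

J = πd⁴/32 = π(0.0900)⁴/32 = 6.441×10^-6 m⁴.
T_max = τ_allow·J/r = 1.15×10^8 × 6.441×10^-6 / 0.0450 = 16460 N·m.
ω = 0.561 rad/s, so P_max = T_max·ω = 9235 W.

9.23 kW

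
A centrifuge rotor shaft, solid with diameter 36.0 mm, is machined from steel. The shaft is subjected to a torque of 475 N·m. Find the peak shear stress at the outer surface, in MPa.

J = πd⁴/32 = π(0.0360)⁴/32 = 1.649×10^-7 m⁴.
τ_max = T·r/J = 475.0 × 0.0180 / 1.649×10^-7 = 5.185×10^7 Pa.

51.9 MPa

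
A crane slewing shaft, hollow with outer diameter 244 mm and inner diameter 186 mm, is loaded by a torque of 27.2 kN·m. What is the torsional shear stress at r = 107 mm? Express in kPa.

12600 kPa

J = π(d_o⁴ − d_i⁴)/32 = π(0.244⁴ − 0.186⁴)/32 = 2.305×10^-4 m⁴.
Shear stress varies linearly with radius: τ = T·r/J = 27200 × 0.107 / 2.305×10^-4 = 1.263×10^7 Pa.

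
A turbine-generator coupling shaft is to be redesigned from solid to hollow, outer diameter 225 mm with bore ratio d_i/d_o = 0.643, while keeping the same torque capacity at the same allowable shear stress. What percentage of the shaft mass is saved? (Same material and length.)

33.5 %

Equal τ_max and T ⇒ the solid shaft needs d_s³ = d_o³(1−k⁴), so d_s = 225·(1−0.643⁴)^(1/3) = 211.4 mm.
Area ratio A_h/A_s = d_o²(1−k²)/d_s² = (1−k²)/(1−k⁴)^(2/3) = 0.6646.
Mass saving = 1 − 0.6646 = 33.5 %.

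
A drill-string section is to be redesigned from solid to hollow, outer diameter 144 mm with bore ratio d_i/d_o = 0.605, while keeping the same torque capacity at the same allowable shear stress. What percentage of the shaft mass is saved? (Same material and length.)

Equal τ_max and T ⇒ the solid shaft needs d_s³ = d_o³(1−k⁴), so d_s = 144·(1−0.605⁴)^(1/3) = 137.3 mm.
Area ratio A_h/A_s = d_o²(1−k²)/d_s² = (1−k²)/(1−k⁴)^(2/3) = 0.6978.
Mass saving = 1 − 0.6978 = 30.2 %.

30.2 %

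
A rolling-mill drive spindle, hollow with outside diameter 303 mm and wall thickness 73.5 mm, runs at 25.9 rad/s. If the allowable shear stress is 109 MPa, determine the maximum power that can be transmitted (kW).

14300 kW

J = π(d_o⁴ − d_i⁴)/32 = π(0.303⁴ − 0.156⁴)/32 = 7.694×10^-4 m⁴.
T_max = τ_allow·J/r = 1.09×10^8 × 7.694×10^-4 / 0.151 = 553500 N·m.
ω = 25.9 rad/s, so P_max = T_max·ω = 1.434×10^7 W.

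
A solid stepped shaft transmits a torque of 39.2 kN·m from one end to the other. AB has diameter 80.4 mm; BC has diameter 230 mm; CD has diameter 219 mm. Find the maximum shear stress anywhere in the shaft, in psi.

Under the same torque, τ_max = 16T/(πd³) is largest where d is smallest — segment AB (d = 80.4 mm).
τ_max = 16·39200/(π·(0.0804)³) = 3.841×10^8 Pa.

55700 psi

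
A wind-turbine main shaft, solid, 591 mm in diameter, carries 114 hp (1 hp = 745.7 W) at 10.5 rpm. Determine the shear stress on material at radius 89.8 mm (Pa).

580000 Pa

ω = 2π·10.5/60 = 1.100 rad/s, so T = P/ω = 114×745.7 / 1.100 = 77310 N·m.
J = πd⁴/32 = π(0.591)⁴/32 = 0.01198 m⁴.
Shear stress varies linearly with radius: τ = T·r/J = 77310 × 0.0898 / 0.01198 = 5.797×10^5 Pa.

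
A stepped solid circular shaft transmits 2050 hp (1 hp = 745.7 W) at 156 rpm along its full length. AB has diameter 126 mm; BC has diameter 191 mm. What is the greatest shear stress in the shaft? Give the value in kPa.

ω = 2π·156/60 = 16.34 rad/s, so T = P/ω = 2050×745.7 / 16.34 = 93580 N·m.
Under the same torque, τ_max = 16T/(πd³) is largest where d is smallest — segment AB (d = 126 mm).
τ_max = 16·93580/(π·(0.126)³) = 2.382×10^8 Pa.

238000 kPa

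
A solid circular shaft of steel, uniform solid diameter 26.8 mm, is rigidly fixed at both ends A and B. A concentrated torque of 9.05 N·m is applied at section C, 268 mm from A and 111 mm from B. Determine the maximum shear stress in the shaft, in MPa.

1.69 MPa

With uniform GJ and both ends fixed, compatibility θ_AC = θ_CB gives T_A·a = T_B·b, together with T_A + T_B = T₀.
T_A = T₀·b/(a+b) = 9.050·111/379.0 = 2.651 N·m; T_B = 6.399 N·m.
τ in each portion: τ_AC = 7.01×10^5 Pa, τ_CB = 1.69×10^6 Pa; maximum is in CB.
τ_max = T_CB·r/J = 6.399·0.0134/5.06×10^-8 = 1.693×10^6 Pa.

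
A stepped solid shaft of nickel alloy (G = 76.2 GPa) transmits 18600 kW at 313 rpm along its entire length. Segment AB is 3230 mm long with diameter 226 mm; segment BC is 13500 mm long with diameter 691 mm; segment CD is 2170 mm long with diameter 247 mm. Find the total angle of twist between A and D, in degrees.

8.17°

ω = 2π·313/60 = 32.78 rad/s, so T = P/ω = 18600×10³ / 32.78 = 567500 N·m.
J_AB = π(0.226)⁴/32 = 2.56×10^-4 m⁴; J_BC = π(0.691)⁴/32 = 0.0224 m⁴; J_CD = π(0.247)⁴/32 = 3.65×10^-4 m⁴.
θ = (T/G)·Σ L_i/J_i = (567500/76.2×10⁹)·(3.23/2.56×10^-4 + 13.5/0.0224 + 2.17/3.65×10^-4) = 0.1426 rad.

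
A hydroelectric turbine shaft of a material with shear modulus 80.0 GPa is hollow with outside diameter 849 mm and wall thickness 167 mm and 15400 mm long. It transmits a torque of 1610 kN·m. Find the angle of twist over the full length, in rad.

J = π(d_o⁴ − d_i⁴)/32 = π(0.849⁴ − 0.515⁴)/32 = 0.04410 m⁴.
θ = T·L/(G·J) = 1.610e6 × 15.4 / (80.0×10⁹ × 0.04410) = 7.028×10^-3 rad.

0.00703 rad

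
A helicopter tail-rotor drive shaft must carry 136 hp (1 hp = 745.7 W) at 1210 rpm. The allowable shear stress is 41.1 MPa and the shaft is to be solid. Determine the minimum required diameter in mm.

ω = 2π·1210/60 = 126.7 rad/s, so T = P/ω = 136×745.7 / 126.7 = 800.4 N·m.
For a solid shaft τ_max = 16T/(πd³), so d = (16T/(π τ_allow))^(1/3) = (16·800.4/(π·4.11×10^7))^(1/3) = 0.04629 m.

46.3 mm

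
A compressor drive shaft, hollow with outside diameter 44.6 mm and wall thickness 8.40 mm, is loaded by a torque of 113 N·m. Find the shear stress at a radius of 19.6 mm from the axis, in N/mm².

6.72 N/mm²

J = π(d_o⁴ − d_i⁴)/32 = π(0.0446⁴ − 0.0278⁴)/32 = 3.298×10^-7 m⁴.
Shear stress varies linearly with radius: τ = T·r/J = 113.0 × 0.0196 / 3.298×10^-7 = 6.715×10^6 Pa.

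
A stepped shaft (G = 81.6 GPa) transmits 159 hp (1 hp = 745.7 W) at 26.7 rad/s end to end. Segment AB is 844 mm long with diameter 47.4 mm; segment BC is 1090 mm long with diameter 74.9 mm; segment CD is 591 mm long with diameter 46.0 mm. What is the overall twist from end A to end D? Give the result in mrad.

ω = 26.7 rad/s, so T = P/ω = 159×745.7 / 26.70 = 4441 N·m.
J_AB = π(0.0474)⁴/32 = 4.96×10^-7 m⁴; J_BC = π(0.0749)⁴/32 = 3.09×10^-6 m⁴; J_CD = π(0.0460)⁴/32 = 4.40×10^-7 m⁴.
θ = (T/G)·Σ L_i/J_i = (4441/81.6×10⁹)·(0.844/4.96×10^-7 + 1.09/3.09×10^-6 + 0.591/4.40×10^-7) = 0.1850 rad.

185 mrad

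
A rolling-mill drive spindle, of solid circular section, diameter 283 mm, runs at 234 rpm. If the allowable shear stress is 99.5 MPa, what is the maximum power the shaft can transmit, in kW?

10900 kW

J = πd⁴/32 = π(0.283)⁴/32 = 6.297×10^-4 m⁴.
T_max = τ_allow·J/r = 9.95×10^7 × 6.297×10^-4 / 0.141 = 442800 N·m.
ω = 2π·234/60 = 24.50 rad/s, so P_max = T_max·ω = 1.085×10^7 W.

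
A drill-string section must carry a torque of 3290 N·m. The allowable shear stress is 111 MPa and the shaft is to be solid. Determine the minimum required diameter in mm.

53.2 mm

For a solid shaft τ_max = 16T/(πd³), so d = (16T/(π τ_allow))^(1/3) = (16·3290/(π·1.11×10^8))^(1/3) = 0.05325 m.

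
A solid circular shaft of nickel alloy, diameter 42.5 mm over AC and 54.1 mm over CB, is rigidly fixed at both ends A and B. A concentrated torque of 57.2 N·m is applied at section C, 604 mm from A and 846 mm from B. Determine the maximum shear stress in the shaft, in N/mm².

1.32 N/mm²

Compatibility: T_A·a/J_AC = T_B·b/J_CB with T_A + T_B = T₀.
J_AC = 3.20×10^-7 m⁴, J_CB = 8.41×10^-7 m⁴, so T_A = T₀·(J_AC/a)/((J_AC/a)+(J_CB/b)) = 19.90 N·m, T_B = 37.30 N·m.
τ in each portion: τ_AC = 1.32×10^6 Pa, τ_CB = 1.20×10^6 Pa; maximum is in AC.
τ_max = T_AC·r/J = 19.90·0.0213/3.20×10^-7 = 1.320×10^6 Pa.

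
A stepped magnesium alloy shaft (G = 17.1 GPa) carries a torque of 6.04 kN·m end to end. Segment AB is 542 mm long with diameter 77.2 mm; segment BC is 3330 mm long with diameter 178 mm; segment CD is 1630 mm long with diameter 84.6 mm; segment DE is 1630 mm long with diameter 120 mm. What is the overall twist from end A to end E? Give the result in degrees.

12.0°

J_AB = π(0.0772)⁴/32 = 3.49×10^-6 m⁴; J_BC = π(0.178)⁴/32 = 9.86×10^-5 m⁴; J_CD = π(0.0846)⁴/32 = 5.03×10^-6 m⁴; J_DE = π(0.120)⁴/32 = 2.04×10^-5 m⁴.
θ = (T/G)·Σ L_i/J_i = (6040/17.1×10⁹)·(0.542/3.49×10^-6 + 3.33/9.86×10^-5 + 1.63/5.03×10^-6 + 1.63/2.04×10^-5) = 0.2096 rad.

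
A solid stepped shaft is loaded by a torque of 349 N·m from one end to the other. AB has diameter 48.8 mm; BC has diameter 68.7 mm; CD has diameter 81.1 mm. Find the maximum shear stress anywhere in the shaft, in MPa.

15.3 MPa

Under the same torque, τ_max = 16T/(πd³) is largest where d is smallest — segment AB (d = 48.8 mm).
τ_max = 16·349.0/(π·(0.0488)³) = 1.529×10^7 Pa.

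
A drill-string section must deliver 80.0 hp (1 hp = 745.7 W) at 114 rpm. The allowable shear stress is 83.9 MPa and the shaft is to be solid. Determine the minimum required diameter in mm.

67.2 mm

ω = 2π·114/60 = 11.94 rad/s, so T = P/ω = 80.0×745.7 / 11.94 = 4997 N·m.
For a solid shaft τ_max = 16T/(πd³), so d = (16T/(π τ_allow))^(1/3) = (16·4997/(π·8.39×10^7))^(1/3) = 0.06719 m.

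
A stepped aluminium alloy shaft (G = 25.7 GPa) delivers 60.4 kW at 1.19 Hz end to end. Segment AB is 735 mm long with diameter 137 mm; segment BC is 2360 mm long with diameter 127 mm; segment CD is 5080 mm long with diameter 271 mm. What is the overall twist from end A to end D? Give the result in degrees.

ω = 2π·1.19 = 7.477 rad/s, so T = P/ω = 60.4×10³ / 7.477 = 8078 N·m.
J_AB = π(0.137)⁴/32 = 3.46×10^-5 m⁴; J_BC = π(0.127)⁴/32 = 2.55×10^-5 m⁴; J_CD = π(0.271)⁴/32 = 5.30×10^-4 m⁴.
θ = (T/G)·Σ L_i/J_i = (8078/25.7×10⁹)·(0.735/3.46×10^-5 + 2.36/2.55×10^-5 + 5.08/5.30×10^-4) = 0.03874 rad.

2.22°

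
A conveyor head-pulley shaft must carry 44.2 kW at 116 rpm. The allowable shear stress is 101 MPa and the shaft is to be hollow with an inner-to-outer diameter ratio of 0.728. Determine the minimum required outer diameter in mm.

ω = 2π·116/60 = 12.15 rad/s, so T = P/ω = 44.2×10³ / 12.15 = 3639 N·m.
For a hollow shaft with d_i/d_o = 0.728: τ_max = 16T/(π d_o³ (1−k⁴)), so d_o = [16T/(π τ_allow (1−k⁴))]^(1/3) = [16·3639/(π·1.01×10^8·0.7191)]^(1/3) = 0.06343 m.

63.4 mm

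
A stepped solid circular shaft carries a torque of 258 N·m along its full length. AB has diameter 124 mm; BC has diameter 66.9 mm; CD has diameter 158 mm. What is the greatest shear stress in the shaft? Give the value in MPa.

Under the same torque, τ_max = 16T/(πd³) is largest where d is smallest — segment BC (d = 66.9 mm).
τ_max = 16·258.0/(π·(0.0669)³) = 4.388×10^6 Pa.

4.39 MPa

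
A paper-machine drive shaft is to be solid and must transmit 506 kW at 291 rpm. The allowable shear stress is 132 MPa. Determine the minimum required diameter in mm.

86.2 mm

ω = 2π·291/60 = 30.47 rad/s, so T = P/ω = 506×10³ / 30.47 = 16600 N·m.
For a solid shaft τ_max = 16T/(πd³), so d = (16T/(π τ_allow))^(1/3) = (16·16600/(π·1.32×10^8))^(1/3) = 0.08621 m.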